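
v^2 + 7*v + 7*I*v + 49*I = (v + 7)*(v + 7*I)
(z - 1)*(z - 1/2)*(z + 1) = z^3 - z^2/2 - z + 1/2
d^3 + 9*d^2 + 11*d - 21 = (d - 1)*(d + 3)*(d + 7)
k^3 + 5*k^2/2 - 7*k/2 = k*(k - 1)*(k + 7/2)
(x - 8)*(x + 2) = x^2 - 6*x - 16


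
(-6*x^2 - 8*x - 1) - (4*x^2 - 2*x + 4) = -10*x^2 - 6*x - 5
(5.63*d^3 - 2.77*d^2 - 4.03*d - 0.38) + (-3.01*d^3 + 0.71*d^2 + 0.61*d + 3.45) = 2.62*d^3 - 2.06*d^2 - 3.42*d + 3.07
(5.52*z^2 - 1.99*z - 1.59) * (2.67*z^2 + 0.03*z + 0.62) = 14.7384*z^4 - 5.1477*z^3 - 0.8826*z^2 - 1.2815*z - 0.9858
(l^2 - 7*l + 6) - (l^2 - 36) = 42 - 7*l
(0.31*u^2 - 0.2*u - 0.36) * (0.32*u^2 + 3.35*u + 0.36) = 0.0992*u^4 + 0.9745*u^3 - 0.6736*u^2 - 1.278*u - 0.1296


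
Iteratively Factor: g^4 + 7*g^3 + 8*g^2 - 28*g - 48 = (g + 3)*(g^3 + 4*g^2 - 4*g - 16) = (g + 3)*(g + 4)*(g^2 - 4) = (g + 2)*(g + 3)*(g + 4)*(g - 2)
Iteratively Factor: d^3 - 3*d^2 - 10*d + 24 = (d - 2)*(d^2 - d - 12) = (d - 4)*(d - 2)*(d + 3)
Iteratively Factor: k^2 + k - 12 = (k - 3)*(k + 4)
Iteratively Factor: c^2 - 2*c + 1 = (c - 1)*(c - 1)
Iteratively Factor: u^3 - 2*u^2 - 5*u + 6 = (u - 1)*(u^2 - u - 6) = (u - 3)*(u - 1)*(u + 2)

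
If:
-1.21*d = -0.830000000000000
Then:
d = 0.69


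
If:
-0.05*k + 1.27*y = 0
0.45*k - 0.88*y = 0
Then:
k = 0.00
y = 0.00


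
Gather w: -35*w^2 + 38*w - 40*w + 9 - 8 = -35*w^2 - 2*w + 1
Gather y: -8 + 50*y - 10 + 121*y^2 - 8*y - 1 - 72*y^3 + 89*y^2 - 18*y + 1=-72*y^3 + 210*y^2 + 24*y - 18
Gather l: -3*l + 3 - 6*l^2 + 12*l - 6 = -6*l^2 + 9*l - 3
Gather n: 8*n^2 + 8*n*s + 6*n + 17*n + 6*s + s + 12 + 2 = 8*n^2 + n*(8*s + 23) + 7*s + 14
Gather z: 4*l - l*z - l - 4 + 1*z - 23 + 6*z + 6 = 3*l + z*(7 - l) - 21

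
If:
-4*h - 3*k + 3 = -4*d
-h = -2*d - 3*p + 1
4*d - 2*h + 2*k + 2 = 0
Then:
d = 13/4 - 21*p/4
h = 11/2 - 15*p/2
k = 3*p - 2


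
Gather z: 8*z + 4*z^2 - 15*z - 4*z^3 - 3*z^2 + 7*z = -4*z^3 + z^2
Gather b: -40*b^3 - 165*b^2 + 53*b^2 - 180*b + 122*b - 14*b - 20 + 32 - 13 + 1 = -40*b^3 - 112*b^2 - 72*b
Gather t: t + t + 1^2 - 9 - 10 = 2*t - 18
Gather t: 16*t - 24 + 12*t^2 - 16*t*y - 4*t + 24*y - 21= 12*t^2 + t*(12 - 16*y) + 24*y - 45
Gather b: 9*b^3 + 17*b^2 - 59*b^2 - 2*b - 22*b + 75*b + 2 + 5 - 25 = 9*b^3 - 42*b^2 + 51*b - 18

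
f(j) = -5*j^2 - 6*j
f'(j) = -10*j - 6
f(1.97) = -31.22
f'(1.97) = -25.70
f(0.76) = -7.45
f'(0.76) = -13.60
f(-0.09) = 0.50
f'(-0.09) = -5.10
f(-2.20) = -11.00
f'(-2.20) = 16.00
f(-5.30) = -108.65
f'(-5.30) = 47.00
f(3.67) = -89.36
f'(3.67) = -42.70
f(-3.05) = -28.21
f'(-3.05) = 24.50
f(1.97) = -31.22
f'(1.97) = -25.70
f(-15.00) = -1035.00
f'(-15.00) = 144.00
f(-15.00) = -1035.00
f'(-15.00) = 144.00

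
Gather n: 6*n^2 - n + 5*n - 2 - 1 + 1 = 6*n^2 + 4*n - 2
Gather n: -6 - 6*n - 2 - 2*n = -8*n - 8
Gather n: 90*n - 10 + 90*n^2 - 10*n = 90*n^2 + 80*n - 10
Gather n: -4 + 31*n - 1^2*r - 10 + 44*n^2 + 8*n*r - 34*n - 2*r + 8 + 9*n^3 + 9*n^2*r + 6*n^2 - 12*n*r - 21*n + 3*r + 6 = 9*n^3 + n^2*(9*r + 50) + n*(-4*r - 24)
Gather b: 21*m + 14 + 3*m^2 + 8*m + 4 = 3*m^2 + 29*m + 18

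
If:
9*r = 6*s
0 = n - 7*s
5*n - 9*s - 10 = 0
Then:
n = 35/13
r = 10/39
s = 5/13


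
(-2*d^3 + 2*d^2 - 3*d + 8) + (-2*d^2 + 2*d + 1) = -2*d^3 - d + 9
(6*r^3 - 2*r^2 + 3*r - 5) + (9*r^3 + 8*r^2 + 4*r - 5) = 15*r^3 + 6*r^2 + 7*r - 10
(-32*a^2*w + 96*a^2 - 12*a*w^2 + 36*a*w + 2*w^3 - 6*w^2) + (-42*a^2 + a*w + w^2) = -32*a^2*w + 54*a^2 - 12*a*w^2 + 37*a*w + 2*w^3 - 5*w^2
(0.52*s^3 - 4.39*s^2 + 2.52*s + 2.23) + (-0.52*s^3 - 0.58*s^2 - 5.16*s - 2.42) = -4.97*s^2 - 2.64*s - 0.19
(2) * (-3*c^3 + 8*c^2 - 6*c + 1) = -6*c^3 + 16*c^2 - 12*c + 2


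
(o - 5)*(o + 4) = o^2 - o - 20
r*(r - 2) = r^2 - 2*r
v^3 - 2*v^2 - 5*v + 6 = (v - 3)*(v - 1)*(v + 2)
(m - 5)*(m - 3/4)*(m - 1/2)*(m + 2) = m^4 - 17*m^3/4 - 47*m^2/8 + 91*m/8 - 15/4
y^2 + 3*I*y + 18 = (y - 3*I)*(y + 6*I)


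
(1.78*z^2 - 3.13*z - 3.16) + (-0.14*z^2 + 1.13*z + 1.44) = 1.64*z^2 - 2.0*z - 1.72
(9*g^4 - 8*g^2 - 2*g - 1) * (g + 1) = 9*g^5 + 9*g^4 - 8*g^3 - 10*g^2 - 3*g - 1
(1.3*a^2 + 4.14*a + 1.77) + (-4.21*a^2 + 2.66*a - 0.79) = -2.91*a^2 + 6.8*a + 0.98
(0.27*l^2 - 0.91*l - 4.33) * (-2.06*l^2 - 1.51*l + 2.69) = -0.5562*l^4 + 1.4669*l^3 + 11.0202*l^2 + 4.0904*l - 11.6477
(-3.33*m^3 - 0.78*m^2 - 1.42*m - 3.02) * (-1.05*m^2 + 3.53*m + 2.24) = 3.4965*m^5 - 10.9359*m^4 - 8.7216*m^3 - 3.5888*m^2 - 13.8414*m - 6.7648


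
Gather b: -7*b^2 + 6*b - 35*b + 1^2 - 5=-7*b^2 - 29*b - 4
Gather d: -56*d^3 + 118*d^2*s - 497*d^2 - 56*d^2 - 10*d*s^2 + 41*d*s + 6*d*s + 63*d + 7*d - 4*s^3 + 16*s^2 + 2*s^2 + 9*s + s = -56*d^3 + d^2*(118*s - 553) + d*(-10*s^2 + 47*s + 70) - 4*s^3 + 18*s^2 + 10*s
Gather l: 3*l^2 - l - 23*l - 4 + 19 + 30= 3*l^2 - 24*l + 45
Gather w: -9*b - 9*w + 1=-9*b - 9*w + 1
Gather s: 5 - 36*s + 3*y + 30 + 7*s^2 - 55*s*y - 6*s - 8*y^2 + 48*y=7*s^2 + s*(-55*y - 42) - 8*y^2 + 51*y + 35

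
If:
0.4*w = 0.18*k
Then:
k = 2.22222222222222*w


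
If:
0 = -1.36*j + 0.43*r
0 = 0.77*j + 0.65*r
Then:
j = 0.00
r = 0.00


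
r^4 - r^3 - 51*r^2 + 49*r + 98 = (r - 7)*(r - 2)*(r + 1)*(r + 7)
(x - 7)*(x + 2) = x^2 - 5*x - 14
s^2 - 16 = (s - 4)*(s + 4)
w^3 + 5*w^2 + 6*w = w*(w + 2)*(w + 3)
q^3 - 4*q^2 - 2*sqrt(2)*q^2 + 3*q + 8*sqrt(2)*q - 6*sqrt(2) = (q - 3)*(q - 1)*(q - 2*sqrt(2))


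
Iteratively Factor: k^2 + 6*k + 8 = (k + 2)*(k + 4)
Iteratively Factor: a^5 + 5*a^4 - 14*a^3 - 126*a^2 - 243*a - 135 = (a + 3)*(a^4 + 2*a^3 - 20*a^2 - 66*a - 45) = (a - 5)*(a + 3)*(a^3 + 7*a^2 + 15*a + 9) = (a - 5)*(a + 1)*(a + 3)*(a^2 + 6*a + 9) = (a - 5)*(a + 1)*(a + 3)^2*(a + 3)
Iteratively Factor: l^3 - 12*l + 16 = (l + 4)*(l^2 - 4*l + 4) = (l - 2)*(l + 4)*(l - 2)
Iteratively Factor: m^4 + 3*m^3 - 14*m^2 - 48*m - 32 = (m - 4)*(m^3 + 7*m^2 + 14*m + 8) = (m - 4)*(m + 2)*(m^2 + 5*m + 4) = (m - 4)*(m + 2)*(m + 4)*(m + 1)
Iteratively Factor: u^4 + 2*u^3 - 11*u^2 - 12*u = (u + 4)*(u^3 - 2*u^2 - 3*u) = (u - 3)*(u + 4)*(u^2 + u) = (u - 3)*(u + 1)*(u + 4)*(u)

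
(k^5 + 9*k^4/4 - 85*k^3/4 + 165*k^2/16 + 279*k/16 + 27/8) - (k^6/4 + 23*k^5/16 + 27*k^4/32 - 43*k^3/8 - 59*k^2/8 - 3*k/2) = -k^6/4 - 7*k^5/16 + 45*k^4/32 - 127*k^3/8 + 283*k^2/16 + 303*k/16 + 27/8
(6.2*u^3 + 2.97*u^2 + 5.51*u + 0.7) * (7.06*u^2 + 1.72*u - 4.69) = 43.772*u^5 + 31.6322*u^4 + 14.931*u^3 + 0.489899999999998*u^2 - 24.6379*u - 3.283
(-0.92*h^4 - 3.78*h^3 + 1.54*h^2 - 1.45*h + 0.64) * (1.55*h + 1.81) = -1.426*h^5 - 7.5242*h^4 - 4.4548*h^3 + 0.5399*h^2 - 1.6325*h + 1.1584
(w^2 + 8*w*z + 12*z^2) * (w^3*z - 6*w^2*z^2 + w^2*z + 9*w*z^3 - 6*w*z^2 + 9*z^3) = w^5*z + 2*w^4*z^2 + w^4*z - 27*w^3*z^3 + 2*w^3*z^2 - 27*w^2*z^3 + 108*w*z^5 + 108*z^5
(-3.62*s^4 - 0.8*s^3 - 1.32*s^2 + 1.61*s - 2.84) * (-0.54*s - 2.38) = 1.9548*s^5 + 9.0476*s^4 + 2.6168*s^3 + 2.2722*s^2 - 2.2982*s + 6.7592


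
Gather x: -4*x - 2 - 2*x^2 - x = -2*x^2 - 5*x - 2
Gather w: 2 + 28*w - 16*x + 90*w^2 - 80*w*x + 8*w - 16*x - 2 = 90*w^2 + w*(36 - 80*x) - 32*x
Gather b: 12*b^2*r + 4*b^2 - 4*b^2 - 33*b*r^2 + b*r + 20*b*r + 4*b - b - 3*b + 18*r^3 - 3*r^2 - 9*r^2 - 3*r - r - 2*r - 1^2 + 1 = 12*b^2*r + b*(-33*r^2 + 21*r) + 18*r^3 - 12*r^2 - 6*r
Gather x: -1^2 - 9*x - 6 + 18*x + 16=9*x + 9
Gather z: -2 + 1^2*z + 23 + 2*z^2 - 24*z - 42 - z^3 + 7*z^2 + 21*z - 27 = -z^3 + 9*z^2 - 2*z - 48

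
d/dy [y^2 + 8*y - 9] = 2*y + 8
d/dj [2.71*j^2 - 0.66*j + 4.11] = 5.42*j - 0.66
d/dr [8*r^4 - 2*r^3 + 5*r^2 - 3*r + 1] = 32*r^3 - 6*r^2 + 10*r - 3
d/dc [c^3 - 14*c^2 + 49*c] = 3*c^2 - 28*c + 49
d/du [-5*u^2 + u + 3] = 1 - 10*u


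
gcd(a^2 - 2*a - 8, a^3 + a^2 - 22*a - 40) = a + 2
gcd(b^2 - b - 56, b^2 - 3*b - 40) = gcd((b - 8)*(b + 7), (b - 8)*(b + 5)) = b - 8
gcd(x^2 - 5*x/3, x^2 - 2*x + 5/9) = x - 5/3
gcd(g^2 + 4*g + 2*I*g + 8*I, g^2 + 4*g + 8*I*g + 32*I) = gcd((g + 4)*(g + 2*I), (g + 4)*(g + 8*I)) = g + 4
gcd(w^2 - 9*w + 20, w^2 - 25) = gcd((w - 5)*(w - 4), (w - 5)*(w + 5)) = w - 5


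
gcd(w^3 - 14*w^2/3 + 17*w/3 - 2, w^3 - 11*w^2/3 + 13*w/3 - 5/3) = w - 1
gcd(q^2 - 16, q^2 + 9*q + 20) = q + 4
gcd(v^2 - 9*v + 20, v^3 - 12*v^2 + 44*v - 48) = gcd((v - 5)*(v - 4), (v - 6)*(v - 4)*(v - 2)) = v - 4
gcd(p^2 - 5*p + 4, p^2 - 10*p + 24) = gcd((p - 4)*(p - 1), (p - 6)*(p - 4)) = p - 4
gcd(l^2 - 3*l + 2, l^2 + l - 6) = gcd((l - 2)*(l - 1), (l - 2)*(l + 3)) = l - 2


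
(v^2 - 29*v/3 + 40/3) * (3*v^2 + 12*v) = 3*v^4 - 17*v^3 - 76*v^2 + 160*v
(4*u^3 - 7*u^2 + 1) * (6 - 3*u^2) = -12*u^5 + 21*u^4 + 24*u^3 - 45*u^2 + 6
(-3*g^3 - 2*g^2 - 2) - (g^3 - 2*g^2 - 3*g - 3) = -4*g^3 + 3*g + 1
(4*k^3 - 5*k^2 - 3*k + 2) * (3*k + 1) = 12*k^4 - 11*k^3 - 14*k^2 + 3*k + 2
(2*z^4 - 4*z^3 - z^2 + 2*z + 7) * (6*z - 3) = 12*z^5 - 30*z^4 + 6*z^3 + 15*z^2 + 36*z - 21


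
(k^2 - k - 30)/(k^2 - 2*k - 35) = (k - 6)/(k - 7)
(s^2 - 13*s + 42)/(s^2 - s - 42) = (s - 6)/(s + 6)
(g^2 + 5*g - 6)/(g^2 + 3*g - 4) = (g + 6)/(g + 4)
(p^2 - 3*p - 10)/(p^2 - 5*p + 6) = (p^2 - 3*p - 10)/(p^2 - 5*p + 6)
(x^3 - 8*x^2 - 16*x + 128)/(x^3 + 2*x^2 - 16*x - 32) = (x - 8)/(x + 2)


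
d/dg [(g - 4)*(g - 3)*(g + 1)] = 3*g^2 - 12*g + 5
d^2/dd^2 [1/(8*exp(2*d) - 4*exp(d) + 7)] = 4*((1 - 8*exp(d))*(8*exp(2*d) - 4*exp(d) + 7) + 8*(4*exp(d) - 1)^2*exp(d))*exp(d)/(8*exp(2*d) - 4*exp(d) + 7)^3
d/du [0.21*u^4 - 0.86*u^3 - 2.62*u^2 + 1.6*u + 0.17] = 0.84*u^3 - 2.58*u^2 - 5.24*u + 1.6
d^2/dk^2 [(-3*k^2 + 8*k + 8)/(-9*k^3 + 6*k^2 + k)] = 2*(243*k^6 - 1944*k^5 - 2511*k^4 + 3078*k^3 - 648*k^2 - 144*k - 8)/(k^3*(729*k^6 - 1458*k^5 + 729*k^4 + 108*k^3 - 81*k^2 - 18*k - 1))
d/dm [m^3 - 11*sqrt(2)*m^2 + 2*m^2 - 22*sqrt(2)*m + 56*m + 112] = 3*m^2 - 22*sqrt(2)*m + 4*m - 22*sqrt(2) + 56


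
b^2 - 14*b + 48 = (b - 8)*(b - 6)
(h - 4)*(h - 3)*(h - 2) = h^3 - 9*h^2 + 26*h - 24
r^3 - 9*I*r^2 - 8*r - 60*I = (r - 6*I)*(r - 5*I)*(r + 2*I)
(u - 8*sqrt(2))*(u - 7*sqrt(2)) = u^2 - 15*sqrt(2)*u + 112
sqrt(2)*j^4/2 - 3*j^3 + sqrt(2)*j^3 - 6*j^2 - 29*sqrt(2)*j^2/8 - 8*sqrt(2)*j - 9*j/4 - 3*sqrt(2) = (j + 1/2)*(j + 3/2)*(j - 4*sqrt(2))*(sqrt(2)*j/2 + 1)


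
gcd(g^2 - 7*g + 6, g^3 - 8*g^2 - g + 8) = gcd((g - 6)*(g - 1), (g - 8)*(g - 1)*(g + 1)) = g - 1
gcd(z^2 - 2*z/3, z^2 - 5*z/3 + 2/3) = z - 2/3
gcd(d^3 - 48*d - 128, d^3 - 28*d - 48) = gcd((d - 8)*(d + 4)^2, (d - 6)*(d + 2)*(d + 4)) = d + 4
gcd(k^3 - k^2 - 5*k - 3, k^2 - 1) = k + 1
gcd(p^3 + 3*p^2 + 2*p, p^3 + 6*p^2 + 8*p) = p^2 + 2*p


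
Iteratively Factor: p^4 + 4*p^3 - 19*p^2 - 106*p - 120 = (p + 4)*(p^3 - 19*p - 30) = (p - 5)*(p + 4)*(p^2 + 5*p + 6) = (p - 5)*(p + 3)*(p + 4)*(p + 2)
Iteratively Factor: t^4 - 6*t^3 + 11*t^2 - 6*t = (t - 3)*(t^3 - 3*t^2 + 2*t) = (t - 3)*(t - 2)*(t^2 - t) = (t - 3)*(t - 2)*(t - 1)*(t)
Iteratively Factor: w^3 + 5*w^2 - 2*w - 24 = (w - 2)*(w^2 + 7*w + 12) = (w - 2)*(w + 3)*(w + 4)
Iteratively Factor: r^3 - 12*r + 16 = (r - 2)*(r^2 + 2*r - 8) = (r - 2)*(r + 4)*(r - 2)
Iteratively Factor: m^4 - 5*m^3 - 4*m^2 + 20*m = (m + 2)*(m^3 - 7*m^2 + 10*m) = (m - 2)*(m + 2)*(m^2 - 5*m) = (m - 5)*(m - 2)*(m + 2)*(m)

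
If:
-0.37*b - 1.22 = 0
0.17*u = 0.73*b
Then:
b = -3.30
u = -14.16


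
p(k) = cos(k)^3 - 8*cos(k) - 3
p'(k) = -3*sin(k)*cos(k)^2 + 8*sin(k)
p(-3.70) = 3.17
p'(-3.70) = 3.10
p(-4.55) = -1.71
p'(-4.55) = 7.82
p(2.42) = 2.58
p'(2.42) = 4.17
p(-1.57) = -3.01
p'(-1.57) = -8.00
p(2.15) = 1.21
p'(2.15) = 5.94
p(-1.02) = -7.04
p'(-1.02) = -6.12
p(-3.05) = 3.98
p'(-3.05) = -0.46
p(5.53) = -8.45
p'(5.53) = -4.38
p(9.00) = 3.53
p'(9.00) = 2.27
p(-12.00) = -9.15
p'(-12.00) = 3.15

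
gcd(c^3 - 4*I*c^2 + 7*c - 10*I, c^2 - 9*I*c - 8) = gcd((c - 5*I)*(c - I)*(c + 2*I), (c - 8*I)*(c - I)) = c - I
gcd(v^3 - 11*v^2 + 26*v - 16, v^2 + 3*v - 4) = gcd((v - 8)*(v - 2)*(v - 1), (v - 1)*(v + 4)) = v - 1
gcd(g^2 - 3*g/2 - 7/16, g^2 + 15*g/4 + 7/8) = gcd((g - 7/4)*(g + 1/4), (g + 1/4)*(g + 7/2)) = g + 1/4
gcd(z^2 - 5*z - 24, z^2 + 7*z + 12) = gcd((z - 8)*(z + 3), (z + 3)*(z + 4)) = z + 3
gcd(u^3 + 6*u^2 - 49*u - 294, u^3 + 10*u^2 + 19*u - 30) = u + 6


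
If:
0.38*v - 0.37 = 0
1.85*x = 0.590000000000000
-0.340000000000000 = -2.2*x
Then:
No Solution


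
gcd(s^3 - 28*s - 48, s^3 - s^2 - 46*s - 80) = s + 2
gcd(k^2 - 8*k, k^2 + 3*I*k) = k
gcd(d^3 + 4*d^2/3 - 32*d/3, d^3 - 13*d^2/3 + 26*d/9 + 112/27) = d - 8/3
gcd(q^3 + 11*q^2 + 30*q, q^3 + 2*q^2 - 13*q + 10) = q + 5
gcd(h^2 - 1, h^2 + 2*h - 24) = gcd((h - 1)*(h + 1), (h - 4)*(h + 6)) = 1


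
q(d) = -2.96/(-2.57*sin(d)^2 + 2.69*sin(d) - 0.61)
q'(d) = -2.96*(5.14*sin(d)*cos(d) - 2.69*cos(d))/(-2.57*sin(d)^2 + 2.69*sin(d) - 0.61)^2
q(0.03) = 5.57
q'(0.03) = 26.55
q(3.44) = 1.82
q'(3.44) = -4.51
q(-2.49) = 0.93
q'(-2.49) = -1.35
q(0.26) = 33.52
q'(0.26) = 502.05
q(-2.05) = 0.59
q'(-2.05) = -0.39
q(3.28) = 2.87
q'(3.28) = -9.39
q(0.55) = -31.52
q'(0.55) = 0.97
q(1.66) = 6.16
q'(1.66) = 2.78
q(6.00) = 1.89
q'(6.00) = 4.80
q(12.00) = 1.06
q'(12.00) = 1.74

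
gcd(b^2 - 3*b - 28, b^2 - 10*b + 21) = b - 7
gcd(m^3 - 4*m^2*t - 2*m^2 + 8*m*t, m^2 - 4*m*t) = -m^2 + 4*m*t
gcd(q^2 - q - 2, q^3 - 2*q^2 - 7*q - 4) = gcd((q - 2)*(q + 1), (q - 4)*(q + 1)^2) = q + 1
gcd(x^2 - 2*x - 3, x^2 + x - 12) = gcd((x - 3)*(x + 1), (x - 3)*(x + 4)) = x - 3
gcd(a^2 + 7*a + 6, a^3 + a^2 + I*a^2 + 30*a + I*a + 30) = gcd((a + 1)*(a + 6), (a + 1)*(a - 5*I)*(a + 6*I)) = a + 1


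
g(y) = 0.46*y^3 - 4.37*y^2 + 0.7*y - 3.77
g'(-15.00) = 442.30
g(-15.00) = -2550.02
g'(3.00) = -13.10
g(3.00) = -28.58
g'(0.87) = -5.86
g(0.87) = -6.17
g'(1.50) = -9.30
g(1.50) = -11.00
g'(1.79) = -10.52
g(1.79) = -13.88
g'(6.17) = -0.69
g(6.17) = -57.76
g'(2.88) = -13.02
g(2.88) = -27.01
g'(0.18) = -0.83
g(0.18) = -3.78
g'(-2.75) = 35.17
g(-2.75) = -48.31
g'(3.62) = -12.85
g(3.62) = -36.68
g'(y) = 1.38*y^2 - 8.74*y + 0.7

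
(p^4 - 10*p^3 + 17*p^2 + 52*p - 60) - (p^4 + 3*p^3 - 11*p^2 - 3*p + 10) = -13*p^3 + 28*p^2 + 55*p - 70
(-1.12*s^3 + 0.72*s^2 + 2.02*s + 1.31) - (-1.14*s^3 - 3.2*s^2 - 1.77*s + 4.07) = 0.0199999999999998*s^3 + 3.92*s^2 + 3.79*s - 2.76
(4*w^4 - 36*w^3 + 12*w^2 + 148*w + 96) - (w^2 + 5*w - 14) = 4*w^4 - 36*w^3 + 11*w^2 + 143*w + 110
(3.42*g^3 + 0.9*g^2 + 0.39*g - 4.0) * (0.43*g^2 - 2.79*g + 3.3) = 1.4706*g^5 - 9.1548*g^4 + 8.9427*g^3 + 0.1619*g^2 + 12.447*g - 13.2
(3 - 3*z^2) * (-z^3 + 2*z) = 3*z^5 - 9*z^3 + 6*z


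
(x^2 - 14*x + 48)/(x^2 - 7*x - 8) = (x - 6)/(x + 1)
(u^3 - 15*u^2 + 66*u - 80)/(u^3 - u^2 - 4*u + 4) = (u^2 - 13*u + 40)/(u^2 + u - 2)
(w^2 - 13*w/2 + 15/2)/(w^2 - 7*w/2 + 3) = (w - 5)/(w - 2)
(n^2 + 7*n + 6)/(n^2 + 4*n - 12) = (n + 1)/(n - 2)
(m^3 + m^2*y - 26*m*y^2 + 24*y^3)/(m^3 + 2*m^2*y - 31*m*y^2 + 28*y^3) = (m + 6*y)/(m + 7*y)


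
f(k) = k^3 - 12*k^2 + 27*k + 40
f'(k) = 3*k^2 - 24*k + 27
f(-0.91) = 4.74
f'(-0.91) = 51.32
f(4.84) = 2.95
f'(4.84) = -18.88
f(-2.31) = -98.73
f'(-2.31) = 98.45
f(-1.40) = -24.06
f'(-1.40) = 66.48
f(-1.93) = -64.00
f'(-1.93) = 84.49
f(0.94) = 55.61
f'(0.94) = 7.09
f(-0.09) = 37.47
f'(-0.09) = 29.18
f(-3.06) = -183.64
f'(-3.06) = 128.53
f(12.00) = 364.00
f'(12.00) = 171.00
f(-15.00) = -6440.00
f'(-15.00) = 1062.00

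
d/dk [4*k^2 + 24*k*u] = 8*k + 24*u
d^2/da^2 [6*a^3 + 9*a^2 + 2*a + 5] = 36*a + 18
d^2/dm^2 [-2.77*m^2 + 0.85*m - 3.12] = -5.54000000000000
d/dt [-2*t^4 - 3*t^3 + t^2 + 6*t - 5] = -8*t^3 - 9*t^2 + 2*t + 6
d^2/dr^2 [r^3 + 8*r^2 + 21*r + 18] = 6*r + 16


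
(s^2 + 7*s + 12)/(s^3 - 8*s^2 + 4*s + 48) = (s^2 + 7*s + 12)/(s^3 - 8*s^2 + 4*s + 48)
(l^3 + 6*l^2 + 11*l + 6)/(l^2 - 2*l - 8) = (l^2 + 4*l + 3)/(l - 4)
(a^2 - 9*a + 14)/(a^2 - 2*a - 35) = (a - 2)/(a + 5)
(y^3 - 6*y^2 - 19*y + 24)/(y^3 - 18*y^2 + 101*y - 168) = (y^2 + 2*y - 3)/(y^2 - 10*y + 21)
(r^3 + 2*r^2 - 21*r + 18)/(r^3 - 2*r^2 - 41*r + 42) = (r - 3)/(r - 7)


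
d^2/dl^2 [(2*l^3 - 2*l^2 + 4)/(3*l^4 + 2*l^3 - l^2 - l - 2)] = 4*(9*l^9 - 27*l^8 - 9*l^7 + 196*l^6 + 240*l^5 - 60*l^4 - 72*l^3 + 78*l^2 + 42*l - 6)/(27*l^12 + 54*l^11 + 9*l^10 - 55*l^9 - 93*l^8 - 60*l^7 + 32*l^6 + 63*l^5 + 51*l^4 + 11*l^3 - 18*l^2 - 12*l - 8)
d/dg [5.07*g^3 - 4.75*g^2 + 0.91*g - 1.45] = 15.21*g^2 - 9.5*g + 0.91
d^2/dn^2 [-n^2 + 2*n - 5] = -2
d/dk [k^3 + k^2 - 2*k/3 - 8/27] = 3*k^2 + 2*k - 2/3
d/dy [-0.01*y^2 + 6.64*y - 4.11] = 6.64 - 0.02*y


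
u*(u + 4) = u^2 + 4*u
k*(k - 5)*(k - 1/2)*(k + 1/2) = k^4 - 5*k^3 - k^2/4 + 5*k/4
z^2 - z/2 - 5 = (z - 5/2)*(z + 2)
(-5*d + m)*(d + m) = -5*d^2 - 4*d*m + m^2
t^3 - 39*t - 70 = (t - 7)*(t + 2)*(t + 5)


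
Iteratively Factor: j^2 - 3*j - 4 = (j - 4)*(j + 1)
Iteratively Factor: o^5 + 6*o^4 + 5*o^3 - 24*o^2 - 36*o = (o - 2)*(o^4 + 8*o^3 + 21*o^2 + 18*o) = (o - 2)*(o + 3)*(o^3 + 5*o^2 + 6*o) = o*(o - 2)*(o + 3)*(o^2 + 5*o + 6) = o*(o - 2)*(o + 3)^2*(o + 2)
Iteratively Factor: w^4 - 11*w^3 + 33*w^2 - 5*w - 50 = (w + 1)*(w^3 - 12*w^2 + 45*w - 50) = (w - 5)*(w + 1)*(w^2 - 7*w + 10) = (w - 5)^2*(w + 1)*(w - 2)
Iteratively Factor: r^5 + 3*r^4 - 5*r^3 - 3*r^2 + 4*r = (r - 1)*(r^4 + 4*r^3 - r^2 - 4*r) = (r - 1)^2*(r^3 + 5*r^2 + 4*r) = r*(r - 1)^2*(r^2 + 5*r + 4) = r*(r - 1)^2*(r + 1)*(r + 4)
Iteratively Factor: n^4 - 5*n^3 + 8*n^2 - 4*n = (n)*(n^3 - 5*n^2 + 8*n - 4) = n*(n - 2)*(n^2 - 3*n + 2) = n*(n - 2)*(n - 1)*(n - 2)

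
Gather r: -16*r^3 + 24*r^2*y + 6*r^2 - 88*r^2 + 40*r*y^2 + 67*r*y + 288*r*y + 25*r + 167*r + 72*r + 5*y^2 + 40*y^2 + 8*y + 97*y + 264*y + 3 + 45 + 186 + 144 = -16*r^3 + r^2*(24*y - 82) + r*(40*y^2 + 355*y + 264) + 45*y^2 + 369*y + 378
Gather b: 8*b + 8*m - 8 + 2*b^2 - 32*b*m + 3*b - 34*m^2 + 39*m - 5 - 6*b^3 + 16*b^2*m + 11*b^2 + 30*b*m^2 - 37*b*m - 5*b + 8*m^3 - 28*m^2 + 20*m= -6*b^3 + b^2*(16*m + 13) + b*(30*m^2 - 69*m + 6) + 8*m^3 - 62*m^2 + 67*m - 13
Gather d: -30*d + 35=35 - 30*d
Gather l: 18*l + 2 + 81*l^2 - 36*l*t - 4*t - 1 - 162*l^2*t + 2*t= l^2*(81 - 162*t) + l*(18 - 36*t) - 2*t + 1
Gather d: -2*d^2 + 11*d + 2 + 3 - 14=-2*d^2 + 11*d - 9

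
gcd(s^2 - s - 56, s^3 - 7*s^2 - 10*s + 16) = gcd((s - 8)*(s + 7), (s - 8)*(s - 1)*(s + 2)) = s - 8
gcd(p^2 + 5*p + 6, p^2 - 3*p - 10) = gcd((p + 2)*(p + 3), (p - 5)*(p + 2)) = p + 2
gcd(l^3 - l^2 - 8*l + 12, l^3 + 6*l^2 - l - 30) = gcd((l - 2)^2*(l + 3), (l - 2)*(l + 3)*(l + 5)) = l^2 + l - 6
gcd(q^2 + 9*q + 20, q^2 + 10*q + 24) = q + 4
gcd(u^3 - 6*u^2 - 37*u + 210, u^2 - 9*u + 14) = u - 7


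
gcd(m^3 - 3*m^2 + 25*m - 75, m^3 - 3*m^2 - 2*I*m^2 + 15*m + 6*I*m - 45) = m^2 + m*(-3 - 5*I) + 15*I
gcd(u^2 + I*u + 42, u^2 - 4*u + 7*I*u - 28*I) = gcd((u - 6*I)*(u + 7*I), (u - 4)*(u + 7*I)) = u + 7*I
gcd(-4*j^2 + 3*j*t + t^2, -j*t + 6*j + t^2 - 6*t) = -j + t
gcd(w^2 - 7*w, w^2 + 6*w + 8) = 1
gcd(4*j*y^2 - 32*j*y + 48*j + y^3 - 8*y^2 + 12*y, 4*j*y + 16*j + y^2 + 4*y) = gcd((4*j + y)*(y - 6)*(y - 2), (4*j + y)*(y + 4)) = 4*j + y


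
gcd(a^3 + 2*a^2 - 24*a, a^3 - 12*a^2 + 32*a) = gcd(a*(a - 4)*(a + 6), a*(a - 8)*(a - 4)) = a^2 - 4*a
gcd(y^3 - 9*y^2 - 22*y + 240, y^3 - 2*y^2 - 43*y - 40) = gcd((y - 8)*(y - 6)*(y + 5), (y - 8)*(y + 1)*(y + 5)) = y^2 - 3*y - 40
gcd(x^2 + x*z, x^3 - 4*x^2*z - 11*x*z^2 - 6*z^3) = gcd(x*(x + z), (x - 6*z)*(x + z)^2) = x + z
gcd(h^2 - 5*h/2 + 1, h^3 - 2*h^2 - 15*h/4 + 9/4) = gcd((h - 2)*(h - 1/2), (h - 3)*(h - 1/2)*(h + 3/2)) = h - 1/2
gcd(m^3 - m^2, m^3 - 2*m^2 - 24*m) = m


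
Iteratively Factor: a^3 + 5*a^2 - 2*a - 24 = (a + 4)*(a^2 + a - 6) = (a + 3)*(a + 4)*(a - 2)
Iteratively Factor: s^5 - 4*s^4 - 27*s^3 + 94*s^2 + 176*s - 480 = (s - 5)*(s^4 + s^3 - 22*s^2 - 16*s + 96) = (s - 5)*(s - 4)*(s^3 + 5*s^2 - 2*s - 24) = (s - 5)*(s - 4)*(s - 2)*(s^2 + 7*s + 12) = (s - 5)*(s - 4)*(s - 2)*(s + 4)*(s + 3)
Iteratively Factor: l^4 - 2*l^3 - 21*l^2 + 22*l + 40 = (l - 2)*(l^3 - 21*l - 20) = (l - 2)*(l + 1)*(l^2 - l - 20) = (l - 5)*(l - 2)*(l + 1)*(l + 4)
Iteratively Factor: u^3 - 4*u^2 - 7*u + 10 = (u - 5)*(u^2 + u - 2) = (u - 5)*(u - 1)*(u + 2)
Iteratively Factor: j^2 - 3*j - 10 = (j - 5)*(j + 2)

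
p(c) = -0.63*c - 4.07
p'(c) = -0.630000000000000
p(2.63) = -5.73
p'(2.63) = -0.63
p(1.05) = -4.73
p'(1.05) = -0.63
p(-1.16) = -3.34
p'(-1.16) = -0.63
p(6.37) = -8.08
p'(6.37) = -0.63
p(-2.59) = -2.44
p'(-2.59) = -0.63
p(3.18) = -6.07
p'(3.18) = -0.63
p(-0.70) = -3.63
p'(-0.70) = -0.63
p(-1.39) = -3.19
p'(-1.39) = -0.63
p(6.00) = -7.85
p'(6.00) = -0.63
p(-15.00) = 5.38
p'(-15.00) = -0.63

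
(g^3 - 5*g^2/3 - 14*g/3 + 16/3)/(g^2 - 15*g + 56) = (3*g^3 - 5*g^2 - 14*g + 16)/(3*(g^2 - 15*g + 56))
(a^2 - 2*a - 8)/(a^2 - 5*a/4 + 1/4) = 4*(a^2 - 2*a - 8)/(4*a^2 - 5*a + 1)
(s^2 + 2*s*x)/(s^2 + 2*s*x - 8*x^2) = s*(s + 2*x)/(s^2 + 2*s*x - 8*x^2)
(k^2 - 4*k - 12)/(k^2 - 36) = (k + 2)/(k + 6)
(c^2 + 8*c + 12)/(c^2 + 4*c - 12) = (c + 2)/(c - 2)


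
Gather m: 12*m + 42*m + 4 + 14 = 54*m + 18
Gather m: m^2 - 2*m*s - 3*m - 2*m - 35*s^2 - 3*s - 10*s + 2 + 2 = m^2 + m*(-2*s - 5) - 35*s^2 - 13*s + 4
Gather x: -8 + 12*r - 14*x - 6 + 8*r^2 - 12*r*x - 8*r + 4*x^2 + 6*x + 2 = 8*r^2 + 4*r + 4*x^2 + x*(-12*r - 8) - 12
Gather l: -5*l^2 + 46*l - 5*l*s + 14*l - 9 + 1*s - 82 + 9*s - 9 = -5*l^2 + l*(60 - 5*s) + 10*s - 100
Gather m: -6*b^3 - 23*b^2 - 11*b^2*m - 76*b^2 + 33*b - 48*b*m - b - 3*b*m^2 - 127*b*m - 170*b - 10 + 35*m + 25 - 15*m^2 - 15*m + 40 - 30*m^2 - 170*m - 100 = -6*b^3 - 99*b^2 - 138*b + m^2*(-3*b - 45) + m*(-11*b^2 - 175*b - 150) - 45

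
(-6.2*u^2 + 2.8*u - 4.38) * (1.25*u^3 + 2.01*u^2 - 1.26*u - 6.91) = -7.75*u^5 - 8.962*u^4 + 7.965*u^3 + 30.5102*u^2 - 13.8292*u + 30.2658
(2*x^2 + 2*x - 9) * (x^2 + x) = 2*x^4 + 4*x^3 - 7*x^2 - 9*x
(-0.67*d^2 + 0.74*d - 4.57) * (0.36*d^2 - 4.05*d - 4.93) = -0.2412*d^4 + 2.9799*d^3 - 1.3391*d^2 + 14.8603*d + 22.5301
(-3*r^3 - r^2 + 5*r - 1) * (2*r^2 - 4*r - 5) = -6*r^5 + 10*r^4 + 29*r^3 - 17*r^2 - 21*r + 5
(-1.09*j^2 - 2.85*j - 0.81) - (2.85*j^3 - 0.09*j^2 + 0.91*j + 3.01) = -2.85*j^3 - 1.0*j^2 - 3.76*j - 3.82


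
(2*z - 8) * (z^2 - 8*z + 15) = 2*z^3 - 24*z^2 + 94*z - 120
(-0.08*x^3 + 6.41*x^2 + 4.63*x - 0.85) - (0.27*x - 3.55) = -0.08*x^3 + 6.41*x^2 + 4.36*x + 2.7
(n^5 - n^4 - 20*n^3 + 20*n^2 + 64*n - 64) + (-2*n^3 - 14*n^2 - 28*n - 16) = n^5 - n^4 - 22*n^3 + 6*n^2 + 36*n - 80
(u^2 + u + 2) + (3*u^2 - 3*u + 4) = 4*u^2 - 2*u + 6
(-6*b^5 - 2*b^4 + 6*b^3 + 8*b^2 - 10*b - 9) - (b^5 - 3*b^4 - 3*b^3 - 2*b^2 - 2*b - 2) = -7*b^5 + b^4 + 9*b^3 + 10*b^2 - 8*b - 7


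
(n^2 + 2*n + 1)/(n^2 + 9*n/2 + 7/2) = 2*(n + 1)/(2*n + 7)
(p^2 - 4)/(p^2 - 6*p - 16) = (p - 2)/(p - 8)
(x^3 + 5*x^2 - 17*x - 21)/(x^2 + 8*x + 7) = x - 3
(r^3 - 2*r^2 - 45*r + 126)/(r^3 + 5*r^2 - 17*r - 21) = (r - 6)/(r + 1)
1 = 1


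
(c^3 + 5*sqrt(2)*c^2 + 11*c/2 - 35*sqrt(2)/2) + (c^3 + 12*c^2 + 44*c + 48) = 2*c^3 + 5*sqrt(2)*c^2 + 12*c^2 + 99*c/2 - 35*sqrt(2)/2 + 48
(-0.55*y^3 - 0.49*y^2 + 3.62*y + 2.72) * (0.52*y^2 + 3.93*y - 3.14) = -0.286*y^5 - 2.4163*y^4 + 1.6837*y^3 + 17.1796*y^2 - 0.677200000000001*y - 8.5408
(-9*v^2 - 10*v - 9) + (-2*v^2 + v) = -11*v^2 - 9*v - 9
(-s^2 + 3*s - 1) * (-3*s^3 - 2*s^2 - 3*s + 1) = 3*s^5 - 7*s^4 - 8*s^2 + 6*s - 1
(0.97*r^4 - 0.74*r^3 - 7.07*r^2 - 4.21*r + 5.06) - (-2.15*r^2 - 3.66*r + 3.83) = 0.97*r^4 - 0.74*r^3 - 4.92*r^2 - 0.55*r + 1.23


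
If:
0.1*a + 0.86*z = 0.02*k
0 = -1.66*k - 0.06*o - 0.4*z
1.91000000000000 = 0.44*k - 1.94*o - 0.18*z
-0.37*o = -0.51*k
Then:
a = -49.62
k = -1.32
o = -1.82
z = 5.74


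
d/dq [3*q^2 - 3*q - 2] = 6*q - 3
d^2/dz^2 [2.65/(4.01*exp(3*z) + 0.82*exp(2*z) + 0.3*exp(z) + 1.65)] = (2.65*(12.03*exp(2*z) + 1.64*exp(z) + 0.3)*(24.06*exp(2*z) + 3.28*exp(z) + 0.6)*exp(z) - (95.6385*exp(2*z) + 8.692*exp(z) + 0.795)*(4.01*exp(3*z) + 0.82*exp(2*z) + 0.3*exp(z) + 1.65))*exp(z)/(4.01*exp(3*z) + 0.82*exp(2*z) + 0.3*exp(z) + 1.65)^3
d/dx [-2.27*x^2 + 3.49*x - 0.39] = 3.49 - 4.54*x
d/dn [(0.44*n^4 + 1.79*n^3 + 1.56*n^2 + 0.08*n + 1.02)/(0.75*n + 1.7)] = (0.99*n^4 + 5.677*n^3 + 10.299*n^2 + 5.304*n - 0.629)/(0.5625*n^2 + 2.55*n + 2.89)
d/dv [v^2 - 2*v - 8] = 2*v - 2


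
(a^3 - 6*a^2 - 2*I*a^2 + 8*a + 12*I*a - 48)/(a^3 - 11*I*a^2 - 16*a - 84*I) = (a^2 + a*(-6 - 4*I) + 24*I)/(a^2 - 13*I*a - 42)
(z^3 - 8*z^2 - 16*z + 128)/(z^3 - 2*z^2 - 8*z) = (z^2 - 4*z - 32)/(z*(z + 2))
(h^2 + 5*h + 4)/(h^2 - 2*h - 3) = (h + 4)/(h - 3)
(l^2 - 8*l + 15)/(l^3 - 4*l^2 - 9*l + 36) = (l - 5)/(l^2 - l - 12)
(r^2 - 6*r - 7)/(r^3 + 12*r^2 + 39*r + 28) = (r - 7)/(r^2 + 11*r + 28)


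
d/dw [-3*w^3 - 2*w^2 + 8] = w*(-9*w - 4)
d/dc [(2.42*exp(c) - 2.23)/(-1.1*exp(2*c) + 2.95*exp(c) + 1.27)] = (2.662*exp(2*c) - 4.906*exp(c) + 9.6519)*exp(c)/(1.21*exp(4*c) - 6.49*exp(3*c) + 5.9085*exp(2*c) + 7.493*exp(c) + 1.6129)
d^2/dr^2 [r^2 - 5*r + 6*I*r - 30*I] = 2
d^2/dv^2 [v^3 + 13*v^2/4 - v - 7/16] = 6*v + 13/2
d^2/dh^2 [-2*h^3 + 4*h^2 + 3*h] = 8 - 12*h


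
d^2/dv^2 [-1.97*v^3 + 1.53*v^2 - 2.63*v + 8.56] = 3.06 - 11.82*v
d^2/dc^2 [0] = 0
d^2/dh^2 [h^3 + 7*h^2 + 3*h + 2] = 6*h + 14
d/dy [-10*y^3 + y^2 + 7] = 2*y*(1 - 15*y)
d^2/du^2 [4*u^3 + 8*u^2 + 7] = 24*u + 16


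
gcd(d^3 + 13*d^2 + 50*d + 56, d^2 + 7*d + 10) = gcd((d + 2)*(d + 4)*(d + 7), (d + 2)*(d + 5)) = d + 2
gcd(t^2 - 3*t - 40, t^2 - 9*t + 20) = 1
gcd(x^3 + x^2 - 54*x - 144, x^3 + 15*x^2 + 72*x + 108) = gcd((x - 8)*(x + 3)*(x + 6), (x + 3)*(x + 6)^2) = x^2 + 9*x + 18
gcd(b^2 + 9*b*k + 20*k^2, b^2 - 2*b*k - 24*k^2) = b + 4*k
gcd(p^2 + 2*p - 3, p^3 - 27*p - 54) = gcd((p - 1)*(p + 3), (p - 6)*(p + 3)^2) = p + 3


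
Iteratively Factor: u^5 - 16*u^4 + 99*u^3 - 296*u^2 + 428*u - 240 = (u - 4)*(u^4 - 12*u^3 + 51*u^2 - 92*u + 60) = (u - 5)*(u - 4)*(u^3 - 7*u^2 + 16*u - 12) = (u - 5)*(u - 4)*(u - 2)*(u^2 - 5*u + 6) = (u - 5)*(u - 4)*(u - 2)^2*(u - 3)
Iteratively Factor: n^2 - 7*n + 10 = (n - 2)*(n - 5)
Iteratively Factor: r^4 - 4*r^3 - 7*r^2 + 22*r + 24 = (r - 4)*(r^3 - 7*r - 6) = (r - 4)*(r - 3)*(r^2 + 3*r + 2) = (r - 4)*(r - 3)*(r + 2)*(r + 1)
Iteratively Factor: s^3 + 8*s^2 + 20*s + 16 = (s + 4)*(s^2 + 4*s + 4) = (s + 2)*(s + 4)*(s + 2)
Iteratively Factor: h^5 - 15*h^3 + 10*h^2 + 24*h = (h - 2)*(h^4 + 2*h^3 - 11*h^2 - 12*h) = (h - 3)*(h - 2)*(h^3 + 5*h^2 + 4*h) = (h - 3)*(h - 2)*(h + 4)*(h^2 + h) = (h - 3)*(h - 2)*(h + 1)*(h + 4)*(h)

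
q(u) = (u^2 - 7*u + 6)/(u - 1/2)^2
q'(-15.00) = 0.03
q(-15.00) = 1.40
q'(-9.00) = 0.07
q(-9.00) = 1.66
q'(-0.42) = 14.15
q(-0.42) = 10.77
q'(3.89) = 0.38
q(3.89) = -0.53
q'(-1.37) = 2.56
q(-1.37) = 4.99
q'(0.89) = -53.27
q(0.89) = 3.70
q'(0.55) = -41600.00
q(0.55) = 981.00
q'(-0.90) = 5.07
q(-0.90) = 6.69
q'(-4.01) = 0.35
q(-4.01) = 2.47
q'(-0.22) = 26.31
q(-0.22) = 14.64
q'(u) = (2*u - 7)/(u - 1/2)^2 - 2*(u^2 - 7*u + 6)/(u - 1/2)^3 = 4*(12*u - 17)/(8*u^3 - 12*u^2 + 6*u - 1)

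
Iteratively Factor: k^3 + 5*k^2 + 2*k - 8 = (k + 4)*(k^2 + k - 2) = (k + 2)*(k + 4)*(k - 1)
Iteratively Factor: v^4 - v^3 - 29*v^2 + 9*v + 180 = (v - 3)*(v^3 + 2*v^2 - 23*v - 60) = (v - 5)*(v - 3)*(v^2 + 7*v + 12) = (v - 5)*(v - 3)*(v + 3)*(v + 4)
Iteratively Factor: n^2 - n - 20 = (n - 5)*(n + 4)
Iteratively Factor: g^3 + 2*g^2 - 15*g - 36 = (g - 4)*(g^2 + 6*g + 9) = (g - 4)*(g + 3)*(g + 3)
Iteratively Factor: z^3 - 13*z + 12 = (z - 1)*(z^2 + z - 12) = (z - 3)*(z - 1)*(z + 4)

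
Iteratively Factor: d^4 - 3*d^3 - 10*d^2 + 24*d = (d)*(d^3 - 3*d^2 - 10*d + 24) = d*(d - 2)*(d^2 - d - 12) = d*(d - 2)*(d + 3)*(d - 4)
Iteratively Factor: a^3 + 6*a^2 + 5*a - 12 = (a + 3)*(a^2 + 3*a - 4) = (a - 1)*(a + 3)*(a + 4)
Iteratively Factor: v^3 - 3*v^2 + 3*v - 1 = (v - 1)*(v^2 - 2*v + 1) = (v - 1)^2*(v - 1)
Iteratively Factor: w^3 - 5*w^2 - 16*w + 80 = (w - 5)*(w^2 - 16) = (w - 5)*(w - 4)*(w + 4)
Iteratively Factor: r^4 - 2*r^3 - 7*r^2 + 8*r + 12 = (r - 3)*(r^3 + r^2 - 4*r - 4) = (r - 3)*(r - 2)*(r^2 + 3*r + 2) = (r - 3)*(r - 2)*(r + 2)*(r + 1)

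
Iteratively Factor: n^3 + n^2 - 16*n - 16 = (n - 4)*(n^2 + 5*n + 4) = (n - 4)*(n + 1)*(n + 4)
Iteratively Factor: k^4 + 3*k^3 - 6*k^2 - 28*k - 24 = (k + 2)*(k^3 + k^2 - 8*k - 12) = (k + 2)^2*(k^2 - k - 6) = (k + 2)^3*(k - 3)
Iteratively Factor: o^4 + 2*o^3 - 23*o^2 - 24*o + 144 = (o + 4)*(o^3 - 2*o^2 - 15*o + 36) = (o + 4)^2*(o^2 - 6*o + 9) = (o - 3)*(o + 4)^2*(o - 3)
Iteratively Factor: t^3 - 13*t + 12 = (t - 1)*(t^2 + t - 12) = (t - 1)*(t + 4)*(t - 3)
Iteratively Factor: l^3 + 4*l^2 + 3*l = (l)*(l^2 + 4*l + 3) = l*(l + 3)*(l + 1)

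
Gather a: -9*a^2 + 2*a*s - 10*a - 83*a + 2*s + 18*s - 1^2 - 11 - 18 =-9*a^2 + a*(2*s - 93) + 20*s - 30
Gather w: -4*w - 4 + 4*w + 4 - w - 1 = -w - 1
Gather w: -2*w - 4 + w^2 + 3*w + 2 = w^2 + w - 2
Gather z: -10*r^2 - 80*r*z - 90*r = -10*r^2 - 80*r*z - 90*r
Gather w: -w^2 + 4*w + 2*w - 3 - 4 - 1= -w^2 + 6*w - 8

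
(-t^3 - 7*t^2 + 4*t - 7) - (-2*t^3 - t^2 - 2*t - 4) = t^3 - 6*t^2 + 6*t - 3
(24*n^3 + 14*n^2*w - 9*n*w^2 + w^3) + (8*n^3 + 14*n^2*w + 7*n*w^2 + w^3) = 32*n^3 + 28*n^2*w - 2*n*w^2 + 2*w^3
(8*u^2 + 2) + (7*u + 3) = 8*u^2 + 7*u + 5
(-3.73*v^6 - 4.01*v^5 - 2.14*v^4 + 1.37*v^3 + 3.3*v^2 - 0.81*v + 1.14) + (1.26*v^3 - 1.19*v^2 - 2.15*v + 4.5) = -3.73*v^6 - 4.01*v^5 - 2.14*v^4 + 2.63*v^3 + 2.11*v^2 - 2.96*v + 5.64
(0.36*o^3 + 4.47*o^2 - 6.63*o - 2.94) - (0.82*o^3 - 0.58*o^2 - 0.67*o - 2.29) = -0.46*o^3 + 5.05*o^2 - 5.96*o - 0.65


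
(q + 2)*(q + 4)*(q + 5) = q^3 + 11*q^2 + 38*q + 40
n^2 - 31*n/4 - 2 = (n - 8)*(n + 1/4)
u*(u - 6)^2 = u^3 - 12*u^2 + 36*u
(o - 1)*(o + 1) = o^2 - 1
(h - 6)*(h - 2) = h^2 - 8*h + 12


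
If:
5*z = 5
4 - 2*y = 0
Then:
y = 2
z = 1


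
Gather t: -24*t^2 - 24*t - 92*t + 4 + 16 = -24*t^2 - 116*t + 20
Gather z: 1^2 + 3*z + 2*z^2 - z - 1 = 2*z^2 + 2*z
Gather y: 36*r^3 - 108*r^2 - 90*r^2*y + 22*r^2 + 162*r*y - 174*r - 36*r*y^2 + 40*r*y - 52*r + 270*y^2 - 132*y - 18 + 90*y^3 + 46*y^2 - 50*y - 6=36*r^3 - 86*r^2 - 226*r + 90*y^3 + y^2*(316 - 36*r) + y*(-90*r^2 + 202*r - 182) - 24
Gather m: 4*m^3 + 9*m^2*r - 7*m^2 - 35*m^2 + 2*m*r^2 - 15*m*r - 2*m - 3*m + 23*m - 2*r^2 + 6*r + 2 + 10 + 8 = 4*m^3 + m^2*(9*r - 42) + m*(2*r^2 - 15*r + 18) - 2*r^2 + 6*r + 20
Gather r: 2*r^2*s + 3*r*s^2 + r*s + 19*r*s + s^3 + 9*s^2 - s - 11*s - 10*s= 2*r^2*s + r*(3*s^2 + 20*s) + s^3 + 9*s^2 - 22*s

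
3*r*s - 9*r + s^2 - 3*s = (3*r + s)*(s - 3)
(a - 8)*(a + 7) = a^2 - a - 56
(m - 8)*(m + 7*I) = m^2 - 8*m + 7*I*m - 56*I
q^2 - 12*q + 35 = (q - 7)*(q - 5)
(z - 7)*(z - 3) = z^2 - 10*z + 21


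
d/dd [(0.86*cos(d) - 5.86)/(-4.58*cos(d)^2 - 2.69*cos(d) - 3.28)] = (-3.9388*cos(d)^2 + 53.6776*cos(d) + 18.5842)*sin(d)/(20.9764*cos(d)^4 + 24.6404*cos(d)^3 + 37.2809*cos(d)^2 + 17.6464*cos(d) + 10.7584)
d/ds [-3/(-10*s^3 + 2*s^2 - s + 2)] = 3*(-30*s^2 + 4*s - 1)/(10*s^3 - 2*s^2 + s - 2)^2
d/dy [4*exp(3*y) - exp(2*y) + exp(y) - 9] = (12*exp(2*y) - 2*exp(y) + 1)*exp(y)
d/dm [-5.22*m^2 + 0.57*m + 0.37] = 0.57 - 10.44*m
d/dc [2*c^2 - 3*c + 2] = 4*c - 3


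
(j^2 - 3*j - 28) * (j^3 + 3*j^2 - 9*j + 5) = j^5 - 46*j^3 - 52*j^2 + 237*j - 140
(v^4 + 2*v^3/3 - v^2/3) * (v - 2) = v^5 - 4*v^4/3 - 5*v^3/3 + 2*v^2/3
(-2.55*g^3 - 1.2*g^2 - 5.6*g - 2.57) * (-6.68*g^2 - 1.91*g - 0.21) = 17.034*g^5 + 12.8865*g^4 + 40.2355*g^3 + 28.1156*g^2 + 6.0847*g + 0.5397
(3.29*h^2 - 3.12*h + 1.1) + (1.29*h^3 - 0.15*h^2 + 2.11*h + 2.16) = 1.29*h^3 + 3.14*h^2 - 1.01*h + 3.26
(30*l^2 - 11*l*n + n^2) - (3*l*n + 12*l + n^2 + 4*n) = 30*l^2 - 14*l*n - 12*l - 4*n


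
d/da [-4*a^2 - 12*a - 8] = -8*a - 12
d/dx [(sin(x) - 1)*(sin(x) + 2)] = sin(2*x) + cos(x)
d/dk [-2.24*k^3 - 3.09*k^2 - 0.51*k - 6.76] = -6.72*k^2 - 6.18*k - 0.51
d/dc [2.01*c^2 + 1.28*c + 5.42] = 4.02*c + 1.28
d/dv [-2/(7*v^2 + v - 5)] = 2*(14*v + 1)/(7*v^2 + v - 5)^2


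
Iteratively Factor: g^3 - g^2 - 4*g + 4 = (g - 1)*(g^2 - 4) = (g - 2)*(g - 1)*(g + 2)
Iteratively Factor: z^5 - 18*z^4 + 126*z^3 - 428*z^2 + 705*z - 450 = (z - 5)*(z^4 - 13*z^3 + 61*z^2 - 123*z + 90) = (z - 5)^2*(z^3 - 8*z^2 + 21*z - 18) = (z - 5)^2*(z - 3)*(z^2 - 5*z + 6) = (z - 5)^2*(z - 3)*(z - 2)*(z - 3)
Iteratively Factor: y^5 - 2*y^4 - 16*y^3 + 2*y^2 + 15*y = (y - 5)*(y^4 + 3*y^3 - y^2 - 3*y) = (y - 5)*(y - 1)*(y^3 + 4*y^2 + 3*y) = (y - 5)*(y - 1)*(y + 3)*(y^2 + y) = (y - 5)*(y - 1)*(y + 1)*(y + 3)*(y)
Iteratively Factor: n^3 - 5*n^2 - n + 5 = (n - 1)*(n^2 - 4*n - 5) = (n - 5)*(n - 1)*(n + 1)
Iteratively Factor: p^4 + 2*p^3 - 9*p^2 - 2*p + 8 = (p - 1)*(p^3 + 3*p^2 - 6*p - 8) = (p - 1)*(p + 4)*(p^2 - p - 2) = (p - 1)*(p + 1)*(p + 4)*(p - 2)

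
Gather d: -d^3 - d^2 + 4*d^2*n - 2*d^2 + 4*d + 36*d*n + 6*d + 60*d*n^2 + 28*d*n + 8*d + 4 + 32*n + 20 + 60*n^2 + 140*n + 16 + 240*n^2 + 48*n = -d^3 + d^2*(4*n - 3) + d*(60*n^2 + 64*n + 18) + 300*n^2 + 220*n + 40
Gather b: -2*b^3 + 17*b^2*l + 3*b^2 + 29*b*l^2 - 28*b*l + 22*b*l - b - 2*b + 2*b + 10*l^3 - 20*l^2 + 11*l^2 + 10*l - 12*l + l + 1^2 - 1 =-2*b^3 + b^2*(17*l + 3) + b*(29*l^2 - 6*l - 1) + 10*l^3 - 9*l^2 - l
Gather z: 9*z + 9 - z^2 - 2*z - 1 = -z^2 + 7*z + 8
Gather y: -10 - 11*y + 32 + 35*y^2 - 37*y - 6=35*y^2 - 48*y + 16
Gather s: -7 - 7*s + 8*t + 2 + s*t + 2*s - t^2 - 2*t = s*(t - 5) - t^2 + 6*t - 5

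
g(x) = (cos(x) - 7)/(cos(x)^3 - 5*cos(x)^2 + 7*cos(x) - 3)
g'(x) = (cos(x) - 7)*(3*sin(x)*cos(x)^2 - 10*sin(x)*cos(x) + 7*sin(x))/(cos(x)^3 - 5*cos(x)^2 + 7*cos(x) - 3)^2 - sin(x)/(cos(x)^3 - 5*cos(x)^2 + 7*cos(x) - 3)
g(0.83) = 25.74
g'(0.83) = -121.99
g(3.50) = 0.54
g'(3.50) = 0.22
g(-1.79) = 1.51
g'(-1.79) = 2.68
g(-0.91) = 17.94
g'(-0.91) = 77.05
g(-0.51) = 177.87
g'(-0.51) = 1391.31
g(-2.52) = 0.62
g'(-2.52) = 0.45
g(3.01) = 0.50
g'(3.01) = -0.07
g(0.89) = 19.57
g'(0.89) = -86.09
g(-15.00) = 0.67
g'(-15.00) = 0.55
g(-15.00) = 0.67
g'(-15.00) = 0.55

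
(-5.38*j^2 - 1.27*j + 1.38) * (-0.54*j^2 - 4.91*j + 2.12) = 2.9052*j^4 + 27.1016*j^3 - 5.9151*j^2 - 9.4682*j + 2.9256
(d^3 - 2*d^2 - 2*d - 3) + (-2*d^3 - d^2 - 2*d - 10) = -d^3 - 3*d^2 - 4*d - 13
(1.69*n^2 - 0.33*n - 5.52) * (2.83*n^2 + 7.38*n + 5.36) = 4.7827*n^4 + 11.5383*n^3 - 8.9986*n^2 - 42.5064*n - 29.5872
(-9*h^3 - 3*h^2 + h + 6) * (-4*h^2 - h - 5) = 36*h^5 + 21*h^4 + 44*h^3 - 10*h^2 - 11*h - 30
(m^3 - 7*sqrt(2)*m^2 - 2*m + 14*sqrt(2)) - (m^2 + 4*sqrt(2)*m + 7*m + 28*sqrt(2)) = m^3 - 7*sqrt(2)*m^2 - m^2 - 9*m - 4*sqrt(2)*m - 14*sqrt(2)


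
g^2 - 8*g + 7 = (g - 7)*(g - 1)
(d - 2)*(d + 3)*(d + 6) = d^3 + 7*d^2 - 36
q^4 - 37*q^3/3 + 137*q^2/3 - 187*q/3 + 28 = (q - 7)*(q - 3)*(q - 4/3)*(q - 1)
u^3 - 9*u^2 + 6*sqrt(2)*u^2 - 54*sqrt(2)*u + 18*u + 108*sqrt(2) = (u - 6)*(u - 3)*(u + 6*sqrt(2))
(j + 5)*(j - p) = j^2 - j*p + 5*j - 5*p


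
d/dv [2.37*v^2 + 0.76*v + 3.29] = 4.74*v + 0.76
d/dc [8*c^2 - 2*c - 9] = 16*c - 2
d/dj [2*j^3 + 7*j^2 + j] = 6*j^2 + 14*j + 1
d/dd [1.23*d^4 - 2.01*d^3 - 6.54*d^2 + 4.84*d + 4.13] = 4.92*d^3 - 6.03*d^2 - 13.08*d + 4.84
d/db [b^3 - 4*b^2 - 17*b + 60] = 3*b^2 - 8*b - 17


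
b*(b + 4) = b^2 + 4*b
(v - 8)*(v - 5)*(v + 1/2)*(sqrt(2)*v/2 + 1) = sqrt(2)*v^4/2 - 25*sqrt(2)*v^3/4 + v^3 - 25*v^2/2 + 67*sqrt(2)*v^2/4 + 10*sqrt(2)*v + 67*v/2 + 20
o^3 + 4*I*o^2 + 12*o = o*(o - 2*I)*(o + 6*I)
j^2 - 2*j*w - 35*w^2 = (j - 7*w)*(j + 5*w)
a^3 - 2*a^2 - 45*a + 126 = (a - 6)*(a - 3)*(a + 7)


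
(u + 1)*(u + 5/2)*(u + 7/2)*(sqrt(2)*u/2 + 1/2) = sqrt(2)*u^4/2 + u^3/2 + 7*sqrt(2)*u^3/2 + 7*u^2/2 + 59*sqrt(2)*u^2/8 + 35*sqrt(2)*u/8 + 59*u/8 + 35/8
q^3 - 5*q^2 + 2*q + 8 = (q - 4)*(q - 2)*(q + 1)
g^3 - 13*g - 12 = (g - 4)*(g + 1)*(g + 3)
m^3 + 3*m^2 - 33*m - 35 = (m - 5)*(m + 1)*(m + 7)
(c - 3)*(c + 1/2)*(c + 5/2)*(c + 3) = c^4 + 3*c^3 - 31*c^2/4 - 27*c - 45/4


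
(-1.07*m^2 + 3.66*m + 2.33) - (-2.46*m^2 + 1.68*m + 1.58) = 1.39*m^2 + 1.98*m + 0.75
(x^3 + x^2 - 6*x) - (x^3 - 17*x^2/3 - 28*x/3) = 20*x^2/3 + 10*x/3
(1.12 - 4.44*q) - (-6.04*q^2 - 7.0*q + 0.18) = 6.04*q^2 + 2.56*q + 0.94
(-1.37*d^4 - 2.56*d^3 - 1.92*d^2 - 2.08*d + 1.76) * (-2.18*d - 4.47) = 2.9866*d^5 + 11.7047*d^4 + 15.6288*d^3 + 13.1168*d^2 + 5.4608*d - 7.8672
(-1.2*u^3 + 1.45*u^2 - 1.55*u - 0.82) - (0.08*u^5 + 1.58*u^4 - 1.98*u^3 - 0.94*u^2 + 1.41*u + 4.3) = -0.08*u^5 - 1.58*u^4 + 0.78*u^3 + 2.39*u^2 - 2.96*u - 5.12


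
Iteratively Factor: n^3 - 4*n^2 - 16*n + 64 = (n - 4)*(n^2 - 16) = (n - 4)^2*(n + 4)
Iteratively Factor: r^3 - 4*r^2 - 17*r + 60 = (r - 5)*(r^2 + r - 12) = (r - 5)*(r + 4)*(r - 3)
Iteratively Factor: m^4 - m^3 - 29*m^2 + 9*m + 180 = (m - 3)*(m^3 + 2*m^2 - 23*m - 60) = (m - 5)*(m - 3)*(m^2 + 7*m + 12) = (m - 5)*(m - 3)*(m + 4)*(m + 3)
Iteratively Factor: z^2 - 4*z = (z)*(z - 4)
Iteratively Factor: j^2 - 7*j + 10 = (j - 2)*(j - 5)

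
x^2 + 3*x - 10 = (x - 2)*(x + 5)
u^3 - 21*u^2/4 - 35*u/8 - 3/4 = (u - 6)*(u + 1/4)*(u + 1/2)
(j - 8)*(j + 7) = j^2 - j - 56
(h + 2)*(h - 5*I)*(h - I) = h^3 + 2*h^2 - 6*I*h^2 - 5*h - 12*I*h - 10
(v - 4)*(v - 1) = v^2 - 5*v + 4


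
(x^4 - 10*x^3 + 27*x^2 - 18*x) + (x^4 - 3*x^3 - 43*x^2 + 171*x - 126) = 2*x^4 - 13*x^3 - 16*x^2 + 153*x - 126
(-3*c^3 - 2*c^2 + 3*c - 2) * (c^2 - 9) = -3*c^5 - 2*c^4 + 30*c^3 + 16*c^2 - 27*c + 18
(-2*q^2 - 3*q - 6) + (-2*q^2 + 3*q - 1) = -4*q^2 - 7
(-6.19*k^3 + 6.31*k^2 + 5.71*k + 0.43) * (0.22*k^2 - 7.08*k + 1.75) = -1.3618*k^5 + 45.2134*k^4 - 54.2511*k^3 - 29.2897*k^2 + 6.9481*k + 0.7525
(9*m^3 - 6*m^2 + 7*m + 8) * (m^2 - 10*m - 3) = 9*m^5 - 96*m^4 + 40*m^3 - 44*m^2 - 101*m - 24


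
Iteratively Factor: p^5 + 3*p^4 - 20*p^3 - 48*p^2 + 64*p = (p)*(p^4 + 3*p^3 - 20*p^2 - 48*p + 64) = p*(p - 1)*(p^3 + 4*p^2 - 16*p - 64) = p*(p - 1)*(p + 4)*(p^2 - 16) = p*(p - 4)*(p - 1)*(p + 4)*(p + 4)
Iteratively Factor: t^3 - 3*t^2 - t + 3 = (t - 1)*(t^2 - 2*t - 3) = (t - 3)*(t - 1)*(t + 1)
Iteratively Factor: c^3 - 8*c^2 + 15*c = (c)*(c^2 - 8*c + 15) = c*(c - 5)*(c - 3)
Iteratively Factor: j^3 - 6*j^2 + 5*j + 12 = (j + 1)*(j^2 - 7*j + 12) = (j - 3)*(j + 1)*(j - 4)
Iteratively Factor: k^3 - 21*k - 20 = (k - 5)*(k^2 + 5*k + 4) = (k - 5)*(k + 1)*(k + 4)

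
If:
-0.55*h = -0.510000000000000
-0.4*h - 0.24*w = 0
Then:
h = 0.93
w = -1.55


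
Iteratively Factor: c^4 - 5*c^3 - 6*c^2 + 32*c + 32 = (c + 2)*(c^3 - 7*c^2 + 8*c + 16) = (c + 1)*(c + 2)*(c^2 - 8*c + 16) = (c - 4)*(c + 1)*(c + 2)*(c - 4)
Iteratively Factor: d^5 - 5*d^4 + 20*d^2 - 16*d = (d)*(d^4 - 5*d^3 + 20*d - 16) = d*(d - 4)*(d^3 - d^2 - 4*d + 4) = d*(d - 4)*(d + 2)*(d^2 - 3*d + 2) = d*(d - 4)*(d - 1)*(d + 2)*(d - 2)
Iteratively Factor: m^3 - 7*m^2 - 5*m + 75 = (m - 5)*(m^2 - 2*m - 15) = (m - 5)^2*(m + 3)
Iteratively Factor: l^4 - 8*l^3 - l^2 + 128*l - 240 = (l + 4)*(l^3 - 12*l^2 + 47*l - 60) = (l - 5)*(l + 4)*(l^2 - 7*l + 12) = (l - 5)*(l - 3)*(l + 4)*(l - 4)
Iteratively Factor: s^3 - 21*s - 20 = (s + 1)*(s^2 - s - 20) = (s + 1)*(s + 4)*(s - 5)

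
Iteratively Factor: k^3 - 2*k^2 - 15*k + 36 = (k + 4)*(k^2 - 6*k + 9) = (k - 3)*(k + 4)*(k - 3)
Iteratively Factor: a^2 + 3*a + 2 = (a + 2)*(a + 1)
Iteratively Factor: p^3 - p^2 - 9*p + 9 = (p - 3)*(p^2 + 2*p - 3) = (p - 3)*(p + 3)*(p - 1)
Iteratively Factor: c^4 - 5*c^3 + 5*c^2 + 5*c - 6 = (c - 2)*(c^3 - 3*c^2 - c + 3) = (c - 2)*(c - 1)*(c^2 - 2*c - 3) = (c - 3)*(c - 2)*(c - 1)*(c + 1)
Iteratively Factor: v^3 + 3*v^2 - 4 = (v + 2)*(v^2 + v - 2) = (v - 1)*(v + 2)*(v + 2)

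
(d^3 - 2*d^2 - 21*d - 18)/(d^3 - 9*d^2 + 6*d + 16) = (d^2 - 3*d - 18)/(d^2 - 10*d + 16)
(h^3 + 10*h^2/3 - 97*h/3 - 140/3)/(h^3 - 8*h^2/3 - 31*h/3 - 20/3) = (h + 7)/(h + 1)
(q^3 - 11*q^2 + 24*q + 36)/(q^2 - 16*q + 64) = (q^3 - 11*q^2 + 24*q + 36)/(q^2 - 16*q + 64)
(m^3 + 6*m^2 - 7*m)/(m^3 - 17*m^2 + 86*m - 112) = m*(m^2 + 6*m - 7)/(m^3 - 17*m^2 + 86*m - 112)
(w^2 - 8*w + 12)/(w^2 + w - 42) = (w - 2)/(w + 7)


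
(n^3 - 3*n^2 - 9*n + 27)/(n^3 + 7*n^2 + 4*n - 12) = (n^3 - 3*n^2 - 9*n + 27)/(n^3 + 7*n^2 + 4*n - 12)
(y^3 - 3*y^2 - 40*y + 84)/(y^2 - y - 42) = y - 2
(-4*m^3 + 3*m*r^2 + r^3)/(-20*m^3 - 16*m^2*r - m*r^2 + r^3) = (-m + r)/(-5*m + r)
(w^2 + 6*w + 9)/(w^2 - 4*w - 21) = (w + 3)/(w - 7)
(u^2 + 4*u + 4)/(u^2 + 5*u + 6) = (u + 2)/(u + 3)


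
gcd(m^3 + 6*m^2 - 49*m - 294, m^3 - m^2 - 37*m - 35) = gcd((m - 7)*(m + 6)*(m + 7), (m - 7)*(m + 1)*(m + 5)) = m - 7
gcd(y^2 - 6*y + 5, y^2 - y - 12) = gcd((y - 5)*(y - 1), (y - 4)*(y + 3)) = 1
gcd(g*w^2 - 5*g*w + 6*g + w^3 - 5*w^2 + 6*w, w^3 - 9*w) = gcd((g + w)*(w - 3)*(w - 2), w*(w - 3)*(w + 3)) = w - 3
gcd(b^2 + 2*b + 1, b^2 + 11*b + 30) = 1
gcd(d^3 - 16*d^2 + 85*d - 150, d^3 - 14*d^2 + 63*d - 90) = d^2 - 11*d + 30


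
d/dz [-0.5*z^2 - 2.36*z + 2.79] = -1.0*z - 2.36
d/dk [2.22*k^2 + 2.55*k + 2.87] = 4.44*k + 2.55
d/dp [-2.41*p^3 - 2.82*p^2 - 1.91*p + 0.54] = -7.23*p^2 - 5.64*p - 1.91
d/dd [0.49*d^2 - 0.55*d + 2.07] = 0.98*d - 0.55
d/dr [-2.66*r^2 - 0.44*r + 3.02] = -5.32*r - 0.44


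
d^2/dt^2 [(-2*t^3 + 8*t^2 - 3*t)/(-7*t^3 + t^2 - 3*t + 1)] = 2*(-378*t^6 + 315*t^5 + 525*t^4 - 460*t^3 + 132*t^2 - 3*t + 1)/(343*t^9 - 147*t^8 + 462*t^7 - 274*t^6 + 240*t^5 - 156*t^4 + 66*t^3 - 30*t^2 + 9*t - 1)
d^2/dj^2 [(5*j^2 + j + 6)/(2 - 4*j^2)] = (-4*j^3 - 102*j^2 - 6*j - 17)/(8*j^6 - 12*j^4 + 6*j^2 - 1)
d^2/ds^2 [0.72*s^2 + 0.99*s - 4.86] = 1.44000000000000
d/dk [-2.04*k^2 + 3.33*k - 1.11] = 3.33 - 4.08*k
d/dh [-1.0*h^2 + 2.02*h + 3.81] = 2.02 - 2.0*h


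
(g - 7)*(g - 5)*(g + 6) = g^3 - 6*g^2 - 37*g + 210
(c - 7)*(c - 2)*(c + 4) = c^3 - 5*c^2 - 22*c + 56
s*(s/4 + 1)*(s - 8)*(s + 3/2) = s^4/4 - 5*s^3/8 - 19*s^2/2 - 12*s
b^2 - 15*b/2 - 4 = (b - 8)*(b + 1/2)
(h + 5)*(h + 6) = h^2 + 11*h + 30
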